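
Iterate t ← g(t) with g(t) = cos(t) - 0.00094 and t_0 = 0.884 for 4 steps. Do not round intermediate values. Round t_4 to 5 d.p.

0.76903

t_1 = g(0.884000) = 0.633123
t_2 = g(0.633123) = 0.805244
t_3 = g(0.805244) = 0.691996
t_4 = g(0.691996) = 0.769034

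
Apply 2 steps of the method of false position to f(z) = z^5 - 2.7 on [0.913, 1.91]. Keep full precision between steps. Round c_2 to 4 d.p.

f(0.913000) = -2.065614, f(1.910000) = 22.719490
step 1: c = 0.996091, f(c) = -1.719393 < 0 → new bracket [0.996091, 1.910000]
step 2: c = 1.060389, f(c) = -1.359318 < 0 → new bracket [1.060389, 1.910000]

1.0604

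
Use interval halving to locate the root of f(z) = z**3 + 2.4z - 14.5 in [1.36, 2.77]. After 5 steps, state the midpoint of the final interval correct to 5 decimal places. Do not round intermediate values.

2.13109

f(1.360000) = -8.720544, f(2.770000) = 13.401933 (opposite signs)
step 1: m = 2.065000, f(m) = -0.738375 < 0 → root in [2.065000, 2.770000]
step 2: m = 2.417500, f(m) = 5.430610 > 0 → root in [2.065000, 2.417500]
step 3: m = 2.241250, f(m) = 2.137251 > 0 → root in [2.065000, 2.241250]
step 4: m = 2.153125, f(m) = 0.649274 > 0 → root in [2.065000, 2.153125]
step 5: m = 2.109063, f(m) = -0.056835 < 0 → root in [2.109063, 2.153125]
Midpoint of [2.109063, 2.153125] = 2.131094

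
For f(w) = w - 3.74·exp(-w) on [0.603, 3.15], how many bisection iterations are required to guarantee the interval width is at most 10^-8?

28

Initial width b − a = 3.15 − 0.603 = 2.547000.
After n steps the width is (b−a)/2^n; need (b−a)/2^n ≤ 10^-8.
So n ≥ log₂(2.547000/10^-8) = log₂(254700000.0000) ≈ 27.9242.
Hence n = 28.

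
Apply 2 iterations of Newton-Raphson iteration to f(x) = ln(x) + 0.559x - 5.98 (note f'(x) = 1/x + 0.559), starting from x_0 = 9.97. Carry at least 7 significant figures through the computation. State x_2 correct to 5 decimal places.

7.17288

x_0 = 9.970000: f = 1.892811, f' = 0.659301 → x_1 = 9.970000 - (1.892811)/(0.659301) = 7.099064
x_1 = 7.099064: f = -0.051660, f' = 0.699864 → x_2 = 7.099064 - (-0.051660)/(0.699864) = 7.172879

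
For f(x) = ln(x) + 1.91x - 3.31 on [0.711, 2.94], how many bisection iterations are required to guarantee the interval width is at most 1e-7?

25

Initial width b − a = 2.94 − 0.711 = 2.229000.
After n steps the width is (b−a)/2^n; need (b−a)/2^n ≤ 1e-7.
So n ≥ log₂(2.229000/1e-7) = log₂(22290000.0000) ≈ 24.4099.
Hence n = 25.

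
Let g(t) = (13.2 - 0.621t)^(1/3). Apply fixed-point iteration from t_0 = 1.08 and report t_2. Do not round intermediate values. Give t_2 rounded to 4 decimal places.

t_1 = g(1.080000) = 2.322608
t_2 = g(2.322608) = 2.273912

2.2739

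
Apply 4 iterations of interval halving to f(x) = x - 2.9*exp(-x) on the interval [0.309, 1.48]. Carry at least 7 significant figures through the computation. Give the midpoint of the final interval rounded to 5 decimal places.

f(0.309000) = -1.820124, f(1.480000) = 0.819851 (opposite signs)
step 1: m = 0.894500, f(m) = -0.291055 < 0 → root in [0.894500, 1.480000]
step 2: m = 1.187250, f(m) = 0.302579 > 0 → root in [0.894500, 1.187250]
step 3: m = 1.040875, f(m) = 0.016753 > 0 → root in [0.894500, 1.040875]
step 4: m = 0.967688, f(m) = -0.134198 < 0 → root in [0.967688, 1.040875]
Midpoint of [0.967688, 1.040875] = 1.004281

1.00428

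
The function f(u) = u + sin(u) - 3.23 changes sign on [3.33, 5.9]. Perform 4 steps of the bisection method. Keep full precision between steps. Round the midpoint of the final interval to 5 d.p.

3.89219

f(3.330000) = -0.087295, f(5.900000) = 2.296123 (opposite signs)
step 1: m = 4.615000, f(m) = 0.389739 > 0 → root in [3.330000, 4.615000]
step 2: m = 3.972500, f(m) = 0.003957 > 0 → root in [3.330000, 3.972500]
step 3: m = 3.651250, f(m) = -0.066628 < 0 → root in [3.651250, 3.972500]
step 4: m = 3.811875, f(m) = -0.039332 < 0 → root in [3.811875, 3.972500]
Midpoint of [3.811875, 3.972500] = 3.892188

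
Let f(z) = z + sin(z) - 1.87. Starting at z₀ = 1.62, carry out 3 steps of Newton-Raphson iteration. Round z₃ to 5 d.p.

1.01860

f'(z) = 1 + cos(z)
z_0 = 1.620000: f = 0.748790, f' = 0.950816 → z_1 = 1.620000 - (0.748790)/(0.950816) = 0.832477
z_1 = 0.832477: f = -0.297922, f' = 1.673046 → z_2 = 0.832477 - (-0.297922)/(1.673046) = 1.010549
z_2 = 1.010549: f = -0.012328, f' = 1.531396 → z_3 = 1.010549 - (-0.012328)/(1.531396) = 1.018599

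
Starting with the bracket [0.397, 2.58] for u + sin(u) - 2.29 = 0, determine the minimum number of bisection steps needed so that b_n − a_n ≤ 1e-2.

Initial width b − a = 2.58 − 0.397 = 2.183000.
After n steps the width is (b−a)/2^n; need (b−a)/2^n ≤ 1e-2.
So n ≥ log₂(2.183000/1e-2) = log₂(218.3000) ≈ 7.7702.
Hence n = 8.

8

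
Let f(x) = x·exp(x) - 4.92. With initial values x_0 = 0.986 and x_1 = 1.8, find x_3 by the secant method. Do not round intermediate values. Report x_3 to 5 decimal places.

f(x_0) = -2.277036, f(x_1) = 5.969365
x_2 = 1.800000 - (5.969365)·(1.800000 - 0.986000)/(5.969365 - (-2.277036)) = 1.210766; f(x_2) = -0.856607
x_3 = 1.210766 - (-0.856607)·(1.210766 - 1.800000)/(-0.856607 - (5.969365)) = 1.284710; f(x_3) = -0.277547

1.28471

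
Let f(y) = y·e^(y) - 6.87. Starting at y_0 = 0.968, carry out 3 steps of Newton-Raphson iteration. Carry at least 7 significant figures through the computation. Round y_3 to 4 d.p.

1.5148

f'(y) = (y + 1)·e^(y)
y_0 = 0.968000: f = -4.321572, f' = 5.181102 → y_1 = 0.968000 - (-4.321572)/(5.181102) = 1.802103
y_1 = 1.802103: f = 4.055035, f' = 16.987417 → y_2 = 1.802103 - (4.055035)/(16.987417) = 1.563395
y_2 = 1.563395: f = 0.595214, f' = 12.240217 → y_3 = 1.563395 - (0.595214)/(12.240217) = 1.514767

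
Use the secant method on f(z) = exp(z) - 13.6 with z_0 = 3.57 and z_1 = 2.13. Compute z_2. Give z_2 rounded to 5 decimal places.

Secant update: z_(k+1) = z_k − f(z_k)·(z_k − z_(k-1))/(f(z_k) − f(z_(k-1))).
f(z_0) = 21.916593, f(z_1) = -5.185133
z_2 = 2.130000 - (-5.185133)·(2.130000 - 3.570000)/(-5.185133 - (21.916593)) = 2.405502; f(z_2) = -2.516002

2.40550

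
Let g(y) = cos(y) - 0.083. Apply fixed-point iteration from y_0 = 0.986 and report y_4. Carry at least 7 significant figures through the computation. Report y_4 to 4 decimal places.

y_1 = g(0.986000) = 0.469030
y_2 = g(0.469030) = 0.809007
y_3 = g(0.809007) = 0.607217
y_4 = g(0.607217) = 0.738239

0.7382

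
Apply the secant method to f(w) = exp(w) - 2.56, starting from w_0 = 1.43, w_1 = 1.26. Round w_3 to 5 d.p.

0.95032

Secant update: w_(k+1) = w_k − f(w_k)·(w_k − w_(k-1))/(f(w_k) − f(w_(k-1))).
f(w_0) = 1.618699, f(w_1) = 0.965421
w_2 = 1.260000 - (0.965421)·(1.260000 - 1.430000)/(0.965421 - (1.618699)) = 1.008772; f(w_2) = 0.182231
w_3 = 1.008772 - (0.182231)·(1.008772 - 1.260000)/(0.182231 - (0.965421)) = 0.950317; f(w_3) = 0.026529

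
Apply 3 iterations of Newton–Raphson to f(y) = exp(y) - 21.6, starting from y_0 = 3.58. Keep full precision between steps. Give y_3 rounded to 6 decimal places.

f'(y) = exp(y)
y_0 = 3.580000: f = 14.273541, f' = 35.873541 → y_1 = 3.580000 - (14.273541)/(35.873541) = 3.182115
y_1 = 3.182115: f = 2.497668, f' = 24.097668 → y_2 = 3.182115 - (2.497668)/(24.097668) = 3.078467
y_2 = 3.078467: f = 0.125080, f' = 21.725080 → y_3 = 3.078467 - (0.125080)/(21.725080) = 3.072710

3.072710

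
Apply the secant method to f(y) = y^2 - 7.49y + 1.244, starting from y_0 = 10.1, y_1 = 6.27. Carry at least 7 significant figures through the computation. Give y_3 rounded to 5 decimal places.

f(y_0) = 27.605000, f(y_1) = -6.405400
y_2 = 6.270000 - (-6.405400)·(6.270000 - 10.100000)/(-6.405400 - (27.605000)) = 6.991329; f(y_2) = -2.242374
y_3 = 6.991329 - (-2.242374)·(6.991329 - 6.270000)/(-2.242374 - (-6.405400)) = 7.379866; f(y_3) = 0.431224

7.37987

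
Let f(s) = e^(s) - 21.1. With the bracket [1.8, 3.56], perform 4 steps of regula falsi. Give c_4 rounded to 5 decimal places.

3.04467

f(1.800000) = -15.050353, f(3.560000) = 14.063197
step 1: c = 2.709838, f(c) = -6.073156 < 0 → new bracket [2.709838, 3.560000]
step 2: c = 2.966248, f(c) = -1.681070 < 0 → new bracket [2.966248, 3.560000]
step 3: c = 3.029645, f(c) = -0.410108 < 0 → new bracket [3.029645, 3.560000]
step 4: c = 3.044673, f(c) = -0.096835 < 0 → new bracket [3.044673, 3.560000]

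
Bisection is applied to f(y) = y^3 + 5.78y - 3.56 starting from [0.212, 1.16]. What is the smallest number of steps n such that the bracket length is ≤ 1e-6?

Initial width b − a = 1.16 − 0.212 = 0.948000.
After n steps the width is (b−a)/2^n; need (b−a)/2^n ≤ 1e-6.
So n ≥ log₂(0.948000/1e-6) = log₂(948000.0000) ≈ 19.8545.
Hence n = 20.

20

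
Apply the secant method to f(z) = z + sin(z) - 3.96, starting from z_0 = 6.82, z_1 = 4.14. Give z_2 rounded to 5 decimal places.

f(z_0) = 3.371401, f(z_1) = -0.660609
z_2 = 4.140000 - (-0.660609)·(4.140000 - 6.820000)/(-0.660609 - (3.371401)) = 4.579094; f(z_2) = -0.372035

4.57909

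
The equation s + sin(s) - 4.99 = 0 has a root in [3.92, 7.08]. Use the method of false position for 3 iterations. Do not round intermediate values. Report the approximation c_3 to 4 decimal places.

5.6077

False-position update: c = (a·f(b) − b·f(a))/(f(b) − f(a)); replace the endpoint whose sign matches f(c).
f(3.920000) = -1.772146, f(7.080000) = 2.805133
step 1: c = 5.143430, f(c) = -0.755101 < 0 → new bracket [5.143430, 7.080000]
step 2: c = 5.554163, f(c) = -0.101977 < 0 → new bracket [5.554163, 7.080000]
step 3: c = 5.607687, f(c) = -0.007598 < 0 → new bracket [5.607687, 7.080000]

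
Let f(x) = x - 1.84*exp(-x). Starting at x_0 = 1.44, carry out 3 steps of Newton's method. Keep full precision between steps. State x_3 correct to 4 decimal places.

Newton update: x ← x − f(x)/f'(x).
f'(x) = 1 + 1.84*exp(-x)
x_0 = 1.440000: f = 1.004053, f' = 1.435947 → x_1 = 1.440000 - (1.004053)/(1.435947) = 0.740773
x_1 = 0.740773: f = -0.136438, f' = 1.877211 → x_2 = 0.740773 - (-0.136438)/(1.877211) = 0.813454
x_2 = 0.813454: f = -0.002262, f' = 1.815716 → x_3 = 0.813454 - (-0.002262)/(1.815716) = 0.814700

0.8147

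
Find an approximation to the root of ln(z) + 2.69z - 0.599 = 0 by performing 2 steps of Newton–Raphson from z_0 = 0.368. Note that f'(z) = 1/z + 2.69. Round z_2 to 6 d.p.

z_0 = 0.368000: f = -0.608752, f' = 5.407391 → z_1 = 0.368000 - (-0.608752)/(5.407391) = 0.480578
z_1 = 0.480578: f = -0.039012, f' = 4.770828 → z_2 = 0.480578 - (-0.039012)/(4.770828) = 0.488755

0.488755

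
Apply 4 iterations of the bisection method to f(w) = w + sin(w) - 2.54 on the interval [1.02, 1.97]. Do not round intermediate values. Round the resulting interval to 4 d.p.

f(1.020000) = -0.667892, f(1.970000) = 0.351371 (opposite signs)
step 1: m = 1.495000, f(m) = -0.047871 < 0 → root in [1.495000, 1.970000]
step 2: m = 1.732500, f(m) = 0.179454 > 0 → root in [1.495000, 1.732500]
step 3: m = 1.613750, f(m) = 0.072828 > 0 → root in [1.495000, 1.613750]
step 4: m = 1.554375, f(m) = 0.014240 > 0 → root in [1.495000, 1.554375]

[1.4950, 1.5544]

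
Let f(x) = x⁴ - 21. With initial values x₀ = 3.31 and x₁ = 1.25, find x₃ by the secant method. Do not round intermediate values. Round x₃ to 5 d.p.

Secant update: x_(k+1) = x_k − f(x_k)·(x_k − x_(k-1))/(f(x_k) − f(x_(k-1))).
f(x_0) = 99.036127, f(x_1) = -18.558594
x_2 = 1.250000 - (-18.558594)·(1.250000 - 3.310000)/(-18.558594 - (99.036127)) = 1.575106; f(x_2) = -14.844849
x_3 = 1.575106 - (-14.844849)·(1.575106 - 1.250000)/(-14.844849 - (-18.558594)) = 2.874641; f(x_3) = 47.286462

2.87464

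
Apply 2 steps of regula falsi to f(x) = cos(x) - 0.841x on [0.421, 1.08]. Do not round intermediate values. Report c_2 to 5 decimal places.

0.81406

False-position update: c = (a·f(b) − b·f(a))/(f(b) − f(a)); replace the endpoint whose sign matches f(c).
f(0.421000) = 0.558620, f(1.080000) = -0.436952
step 1: c = 0.790768, f(c) = 0.038264 > 0 → new bracket [0.790768, 1.080000]
step 2: c = 0.814057, f(c) = 0.001933 > 0 → new bracket [0.814057, 1.080000]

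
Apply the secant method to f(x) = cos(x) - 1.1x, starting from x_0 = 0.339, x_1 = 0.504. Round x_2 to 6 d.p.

Secant update: x_(k+1) = x_k − f(x_k)·(x_k − x_(k-1))/(f(x_k) − f(x_(k-1))).
f(x_0) = 0.570188, f(x_1) = 0.321258
x_2 = 0.504000 - (0.321258)·(0.504000 - 0.339000)/(0.321258 - (0.570188)) = 0.716942; f(x_2) = -0.034817

0.716942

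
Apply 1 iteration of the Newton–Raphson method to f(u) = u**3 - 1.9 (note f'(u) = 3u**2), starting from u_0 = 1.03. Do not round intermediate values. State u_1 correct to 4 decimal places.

u_0 = 1.030000: f = -0.807273, f' = 3.182700 → u_1 = 1.030000 - (-0.807273)/(3.182700) = 1.283644

1.2836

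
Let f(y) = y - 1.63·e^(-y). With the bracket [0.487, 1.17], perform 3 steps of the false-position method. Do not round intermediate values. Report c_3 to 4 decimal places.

f(0.487000) = -0.514581, f(1.170000) = 0.664102
step 1: c = 0.785179, f(c) = 0.041838 > 0 → new bracket [0.487000, 0.785179]
step 2: c = 0.762759, f(c) = 0.002563 > 0 → new bracket [0.487000, 0.762759]
step 3: c = 0.761392, f(c) = 0.000157 > 0 → new bracket [0.487000, 0.761392]

0.7614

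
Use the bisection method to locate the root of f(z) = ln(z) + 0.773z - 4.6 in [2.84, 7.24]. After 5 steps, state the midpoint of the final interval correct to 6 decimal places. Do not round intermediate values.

f(2.840000) = -1.360876, f(7.240000) = 2.976141 (opposite signs)
step 1: m = 5.040000, f(m) = 0.913326 > 0 → root in [2.840000, 5.040000]
step 2: m = 3.940000, f(m) = -0.183199 < 0 → root in [3.940000, 5.040000]
step 3: m = 4.490000, f(m) = 0.372623 > 0 → root in [3.940000, 4.490000]
step 4: m = 4.215000, f(m) = 0.096845 > 0 → root in [3.940000, 4.215000]
step 5: m = 4.077500, f(m) = -0.042608 < 0 → root in [4.077500, 4.215000]
Midpoint of [4.077500, 4.215000] = 4.146250

4.146250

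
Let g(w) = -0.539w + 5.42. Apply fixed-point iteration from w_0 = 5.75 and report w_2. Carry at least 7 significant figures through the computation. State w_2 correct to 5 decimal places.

4.16912

w_1 = g(5.750000) = 2.320750
w_2 = g(2.320750) = 4.169116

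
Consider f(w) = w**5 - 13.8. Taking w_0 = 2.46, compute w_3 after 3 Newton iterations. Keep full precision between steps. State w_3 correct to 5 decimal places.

f'(w) = 5w**4
w_0 = 2.460000: f = 76.289782, f' = 183.109313 → w_1 = 2.460000 - (76.289782)/(183.109313) = 2.043365
w_1 = 2.043365: f = 21.822923, f' = 87.167311 → w_2 = 2.043365 - (21.822923)/(87.167311) = 1.793008
w_2 = 1.793008: f = 4.731528, f' = 51.677202 → w_3 = 1.793008 - (4.731528)/(51.677202) = 1.701449

1.70145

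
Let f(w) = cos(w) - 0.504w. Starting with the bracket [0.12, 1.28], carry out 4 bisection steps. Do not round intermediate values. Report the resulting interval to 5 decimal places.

[0.99000, 1.06250]

f(0.120000) = 0.932329, f(1.280000) = -0.358405 (opposite signs)
step 1: m = 0.700000, f(m) = 0.412042 > 0 → root in [0.700000, 1.280000]
step 2: m = 0.990000, f(m) = 0.049730 > 0 → root in [0.990000, 1.280000]
step 3: m = 1.135000, f(m) = -0.149908 < 0 → root in [0.990000, 1.135000]
step 4: m = 1.062500, f(m) = -0.048810 < 0 → root in [0.990000, 1.062500]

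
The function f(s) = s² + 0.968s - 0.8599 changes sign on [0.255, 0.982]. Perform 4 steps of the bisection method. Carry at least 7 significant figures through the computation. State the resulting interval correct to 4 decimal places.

f(0.255000) = -0.548035, f(0.982000) = 1.055000 (opposite signs)
step 1: m = 0.618500, f(m) = 0.121350 > 0 → root in [0.255000, 0.618500]
step 2: m = 0.436750, f(m) = -0.246375 < 0 → root in [0.436750, 0.618500]
step 3: m = 0.527625, f(m) = -0.070771 < 0 → root in [0.527625, 0.618500]
step 4: m = 0.573063, f(m) = 0.023225 > 0 → root in [0.527625, 0.573063]

[0.5276, 0.5731]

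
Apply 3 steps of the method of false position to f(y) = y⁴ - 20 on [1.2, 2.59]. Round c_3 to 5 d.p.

False-position update: c = (a·f(b) − b·f(a))/(f(b) − f(a)); replace the endpoint whose sign matches f(c).
f(1.200000) = -17.926400, f(2.590000) = 24.998606
step 1: c = 1.780494, f(c) = -9.950099 < 0 → new bracket [1.780494, 2.590000]
step 2: c = 2.010965, f(c) = -3.646229 < 0 → new bracket [2.010965, 2.590000]
step 3: c = 2.084671, f(c) = -1.113568 < 0 → new bracket [2.084671, 2.590000]

2.08467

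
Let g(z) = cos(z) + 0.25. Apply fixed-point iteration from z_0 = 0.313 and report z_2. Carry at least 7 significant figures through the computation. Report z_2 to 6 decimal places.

0.611039

z_1 = g(0.313000) = 1.201414
z_2 = g(1.201414) = 0.611039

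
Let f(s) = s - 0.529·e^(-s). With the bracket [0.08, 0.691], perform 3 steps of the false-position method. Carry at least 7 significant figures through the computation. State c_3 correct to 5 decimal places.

f(0.080000) = -0.408329, f(0.691000) = 0.425931
step 1: c = 0.379054, f(c) = 0.016949 > 0 → new bracket [0.080000, 0.379054]
step 2: c = 0.367136, f(c) = 0.000689 > 0 → new bracket [0.080000, 0.367136]
step 3: c = 0.366652, f(c) = 0.000028 > 0 → new bracket [0.080000, 0.366652]

0.36665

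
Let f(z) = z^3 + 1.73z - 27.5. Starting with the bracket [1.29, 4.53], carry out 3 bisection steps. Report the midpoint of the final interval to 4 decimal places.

2.7075

f(1.290000) = -23.121611, f(4.530000) = 73.296577 (opposite signs)
step 1: m = 2.910000, f(m) = 2.176471 > 0 → root in [1.290000, 2.910000]
step 2: m = 2.100000, f(m) = -14.606000 < 0 → root in [2.100000, 2.910000]
step 3: m = 2.505000, f(m) = -7.447412 < 0 → root in [2.505000, 2.910000]
Midpoint of [2.505000, 2.910000] = 2.707500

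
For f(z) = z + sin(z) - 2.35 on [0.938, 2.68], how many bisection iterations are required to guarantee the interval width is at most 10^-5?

18

Initial width b − a = 2.68 − 0.938 = 1.742000.
After n steps the width is (b−a)/2^n; need (b−a)/2^n ≤ 10^-5.
So n ≥ log₂(1.742000/10^-5) = log₂(174200.0000) ≈ 17.4104.
Hence n = 18.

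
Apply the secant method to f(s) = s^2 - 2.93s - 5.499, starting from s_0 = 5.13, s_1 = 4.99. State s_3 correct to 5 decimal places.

4.24132

f(s_0) = 5.787000, f(s_1) = 4.780400
s_2 = 4.990000 - (4.780400)·(4.990000 - 5.130000)/(4.780400 - (5.787000)) = 4.325132; f(s_2) = 0.535131
s_3 = 4.325132 - (0.535131)·(4.325132 - 4.990000)/(0.535131 - (4.780400)) = 4.241323; f(s_3) = 0.062746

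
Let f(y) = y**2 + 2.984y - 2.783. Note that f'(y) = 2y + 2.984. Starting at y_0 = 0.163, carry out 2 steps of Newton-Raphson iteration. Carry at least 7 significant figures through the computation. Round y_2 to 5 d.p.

0.74835

y_0 = 0.163000: f = -2.270039, f' = 3.310000 → y_1 = 0.163000 - (-2.270039)/(3.310000) = 0.848812
y_1 = 0.848812: f = 0.470339, f' = 4.681625 → y_2 = 0.848812 - (0.470339)/(4.681625) = 0.748348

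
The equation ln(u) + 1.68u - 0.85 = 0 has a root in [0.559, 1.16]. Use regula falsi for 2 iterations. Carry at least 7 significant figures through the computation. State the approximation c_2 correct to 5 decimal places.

0.71092

False-position update: c = (a·f(b) − b·f(a))/(f(b) − f(a)); replace the endpoint whose sign matches f(c).
f(0.559000) = -0.492486, f(1.160000) = 1.247220
step 1: c = 0.729134, f(c) = 0.059049 > 0 → new bracket [0.559000, 0.729134]
step 2: c = 0.710919, f(c) = 0.003148 > 0 → new bracket [0.559000, 0.710919]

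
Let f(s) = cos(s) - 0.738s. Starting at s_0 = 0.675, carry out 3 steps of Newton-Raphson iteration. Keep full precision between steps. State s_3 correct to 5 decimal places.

0.87184

Newton update: s ← s − f(s)/f'(s).
f'(s) = -sin(s) - 0.738
s_0 = 0.675000: f = 0.282557, f' = -1.362897 → s_1 = 0.675000 - (0.282557)/(-1.362897) = 0.882321
s_1 = 0.882321: f = -0.015792, f' = -1.510215 → s_2 = 0.882321 - (-0.015792)/(-1.510215) = 0.871864
s_2 = 0.871864: f = -0.000035, f' = -1.503530 → s_3 = 0.871864 - (-0.000035)/(-1.503530) = 0.871841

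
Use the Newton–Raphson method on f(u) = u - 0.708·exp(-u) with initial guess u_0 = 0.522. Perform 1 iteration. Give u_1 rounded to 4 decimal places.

0.4502

Newton update: u ← u − f(u)/f'(u).
f'(u) = 1 + 0.708·exp(-u)
u_0 = 0.522000: f = 0.101920, f' = 1.420080 → u_1 = 0.522000 - (0.101920)/(1.420080) = 0.450229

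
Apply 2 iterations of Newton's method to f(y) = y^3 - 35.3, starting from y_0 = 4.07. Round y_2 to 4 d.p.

f'(y) = 3y^2
y_0 = 4.070000: f = 32.119143, f' = 49.694700 → y_1 = 4.070000 - (32.119143)/(49.694700) = 3.423671
y_1 = 3.423671: f = 4.830627, f' = 35.164562 → y_2 = 3.423671 - (4.830627)/(35.164562) = 3.286299

3.2863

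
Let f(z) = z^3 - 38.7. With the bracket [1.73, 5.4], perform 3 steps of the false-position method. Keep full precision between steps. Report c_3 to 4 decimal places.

f(1.730000) = -33.522283, f(5.400000) = 118.764000
step 1: c = 2.537865, f(c) = -22.354221 < 0 → new bracket [2.537865, 5.400000]
step 2: c = 2.991250, f(c) = -11.935575 < 0 → new bracket [2.991250, 5.400000]
step 3: c = 3.211218, f(c) = -5.586166 < 0 → new bracket [3.211218, 5.400000]

3.2112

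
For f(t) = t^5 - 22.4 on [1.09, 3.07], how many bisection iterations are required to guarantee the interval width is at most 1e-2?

Initial width b − a = 3.07 − 1.09 = 1.980000.
After n steps the width is (b−a)/2^n; need (b−a)/2^n ≤ 1e-2.
So n ≥ log₂(1.980000/1e-2) = log₂(198.0000) ≈ 7.6294.
Hence n = 8.

8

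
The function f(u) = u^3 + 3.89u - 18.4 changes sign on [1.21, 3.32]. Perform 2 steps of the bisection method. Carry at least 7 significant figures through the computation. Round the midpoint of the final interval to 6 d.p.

f(1.210000) = -11.921539, f(3.320000) = 31.109168 (opposite signs)
step 1: m = 2.265000, f(m) = 2.030810 > 0 → root in [1.210000, 2.265000]
step 2: m = 1.737500, f(m) = -6.395775 < 0 → root in [1.737500, 2.265000]
Midpoint of [1.737500, 2.265000] = 2.001250

2.001250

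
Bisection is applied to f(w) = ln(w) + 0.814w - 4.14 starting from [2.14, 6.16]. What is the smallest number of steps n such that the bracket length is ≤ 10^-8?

Initial width b − a = 6.16 − 2.14 = 4.020000.
After n steps the width is (b−a)/2^n; need (b−a)/2^n ≤ 10^-8.
So n ≥ log₂(4.020000/10^-8) = log₂(402000000.0000) ≈ 28.5826.
Hence n = 29.

29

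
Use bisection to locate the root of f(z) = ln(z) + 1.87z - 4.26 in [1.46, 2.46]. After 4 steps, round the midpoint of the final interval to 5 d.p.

f(1.460000) = -1.151364, f(2.460000) = 1.240361 (opposite signs)
step 1: m = 1.960000, f(m) = 0.078144 > 0 → root in [1.460000, 1.960000]
step 2: m = 1.710000, f(m) = -0.525807 < 0 → root in [1.710000, 1.960000]
step 3: m = 1.835000, f(m) = -0.221506 < 0 → root in [1.835000, 1.960000]
step 4: m = 1.897500, f(m) = -0.071138 < 0 → root in [1.897500, 1.960000]
Midpoint of [1.897500, 1.960000] = 1.928750

1.92875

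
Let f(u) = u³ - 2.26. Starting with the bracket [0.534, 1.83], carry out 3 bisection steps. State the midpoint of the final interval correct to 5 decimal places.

1.26300

f(0.534000) = -2.107727, f(1.830000) = 3.868487 (opposite signs)
step 1: m = 1.182000, f(m) = -0.608599 < 0 → root in [1.182000, 1.830000]
step 2: m = 1.506000, f(m) = 1.155662 > 0 → root in [1.182000, 1.506000]
step 3: m = 1.344000, f(m) = 0.167716 > 0 → root in [1.182000, 1.344000]
Midpoint of [1.182000, 1.344000] = 1.263000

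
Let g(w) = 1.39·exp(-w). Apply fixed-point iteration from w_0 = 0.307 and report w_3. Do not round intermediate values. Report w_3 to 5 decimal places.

w_1 = g(0.307000) = 1.022554
w_2 = g(1.022554) = 0.499948
w_3 = g(0.499948) = 0.843121

0.84312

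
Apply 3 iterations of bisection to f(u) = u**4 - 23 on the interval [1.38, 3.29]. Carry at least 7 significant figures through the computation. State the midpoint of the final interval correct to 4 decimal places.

2.2156

f(1.380000) = -19.373261, f(3.290000) = 94.161141 (opposite signs)
step 1: m = 2.335000, f(m) = 6.726757 > 0 → root in [1.380000, 2.335000]
step 2: m = 1.857500, f(m) = -11.095387 < 0 → root in [1.857500, 2.335000]
step 3: m = 2.096250, f(m) = -3.690443 < 0 → root in [2.096250, 2.335000]
Midpoint of [2.096250, 2.335000] = 2.215625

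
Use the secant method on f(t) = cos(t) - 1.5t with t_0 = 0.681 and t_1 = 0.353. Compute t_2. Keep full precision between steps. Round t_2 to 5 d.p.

0.55823

Secant update: t_(k+1) = t_k − f(t_k)·(t_k − t_(k-1))/(f(t_k) − f(t_(k-1))).
f(t_0) = -0.244556, f(t_1) = 0.408840
t_2 = 0.353000 - (0.408840)·(0.353000 - 0.681000)/(0.408840 - (-0.244556)) = 0.558234; f(t_2) = 0.010840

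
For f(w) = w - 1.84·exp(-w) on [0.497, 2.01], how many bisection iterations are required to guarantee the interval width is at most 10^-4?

Initial width b − a = 2.01 − 0.497 = 1.513000.
After n steps the width is (b−a)/2^n; need (b−a)/2^n ≤ 10^-4.
So n ≥ log₂(1.513000/10^-4) = log₂(15130.0000) ≈ 13.8851.
Hence n = 14.

14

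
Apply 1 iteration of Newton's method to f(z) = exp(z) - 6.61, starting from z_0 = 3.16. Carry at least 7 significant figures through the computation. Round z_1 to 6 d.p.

Newton update: z ← z − f(z)/f'(z).
f'(z) = exp(z)
z_0 = 3.160000: f = 16.960596, f' = 23.570596 → z_1 = 3.160000 - (16.960596)/(23.570596) = 2.440434

2.440434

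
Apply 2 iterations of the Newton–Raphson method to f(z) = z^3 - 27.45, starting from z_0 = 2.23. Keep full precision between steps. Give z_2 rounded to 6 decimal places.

f'(z) = 3z^2
z_0 = 2.230000: f = -16.360433, f' = 14.918700 → z_1 = 2.230000 - (-16.360433)/(14.918700) = 3.326639
z_1 = 3.326639: f = 9.364351, f' = 33.199587 → z_2 = 3.326639 - (9.364351)/(33.199587) = 3.044577

3.044577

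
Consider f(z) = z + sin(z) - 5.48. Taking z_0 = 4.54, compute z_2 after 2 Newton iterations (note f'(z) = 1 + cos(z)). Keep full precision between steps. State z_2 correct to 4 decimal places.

5.8114

z_0 = 4.540000: f = -1.925178, f' = 0.828464 → z_1 = 4.540000 - (-1.925178)/(0.828464) = 6.863793
z_1 = 6.863793: f = 1.932325, f' = 1.836130 → z_2 = 6.863793 - (1.932325)/(1.836130) = 5.811403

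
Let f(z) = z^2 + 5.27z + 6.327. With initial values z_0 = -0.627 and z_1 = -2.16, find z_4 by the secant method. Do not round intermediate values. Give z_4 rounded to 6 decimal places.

f(z_0) = 3.415839, f(z_1) = -0.390600
z_2 = -2.160000 - (-0.390600)·(-2.160000 - -0.627000)/(-0.390600 - (3.415839)) = -2.002690; f(z_2) = -0.216409
z_3 = -2.002690 - (-0.216409)·(-2.002690 - -2.160000)/(-0.216409 - (-0.390600)) = -1.807253; f(z_3) = 0.068940
z_4 = -1.807253 - (0.068940)·(-1.807253 - -2.002690)/(0.068940 - (-0.216409)) = -1.854470; f(z_4) = -0.006999

-1.854470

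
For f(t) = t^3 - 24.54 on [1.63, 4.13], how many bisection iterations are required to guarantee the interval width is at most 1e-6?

Initial width b − a = 4.13 − 1.63 = 2.500000.
After n steps the width is (b−a)/2^n; need (b−a)/2^n ≤ 1e-6.
So n ≥ log₂(2.500000/1e-6) = log₂(2500000.0000) ≈ 21.2535.
Hence n = 22.

22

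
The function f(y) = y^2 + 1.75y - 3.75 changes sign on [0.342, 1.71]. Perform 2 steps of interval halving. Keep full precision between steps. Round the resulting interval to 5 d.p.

f(0.342000) = -3.034536, f(1.710000) = 2.166600 (opposite signs)
step 1: m = 1.026000, f(m) = -0.901824 < 0 → root in [1.026000, 1.710000]
step 2: m = 1.368000, f(m) = 0.515424 > 0 → root in [1.026000, 1.368000]

[1.02600, 1.36800]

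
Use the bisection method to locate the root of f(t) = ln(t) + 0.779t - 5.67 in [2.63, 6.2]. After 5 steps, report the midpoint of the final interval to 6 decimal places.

f(2.630000) = -2.654246, f(6.200000) = 0.984349 (opposite signs)
step 1: m = 4.415000, f(m) = -0.745707 < 0 → root in [4.415000, 6.200000]
step 2: m = 5.307500, f(m) = 0.133663 > 0 → root in [4.415000, 5.307500]
step 3: m = 4.861250, f(m) = -0.301791 < 0 → root in [4.861250, 5.307500]
step 4: m = 5.084375, f(m) = -0.083100 < 0 → root in [5.084375, 5.307500]
step 5: m = 5.195937, f(m) = 0.025512 > 0 → root in [5.084375, 5.195937]
Midpoint of [5.084375, 5.195937] = 5.140156

5.140156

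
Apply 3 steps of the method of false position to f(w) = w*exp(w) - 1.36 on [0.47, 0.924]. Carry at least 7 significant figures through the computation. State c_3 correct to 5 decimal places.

0.68408

f(0.470000) = -0.608003, f(0.924000) = 0.967877
step 1: c = 0.645161, f(c) = -0.130132 < 0 → new bracket [0.645161, 0.924000]
step 2: c = 0.678208, f(c) = -0.023696 < 0 → new bracket [0.678208, 0.924000]
step 3: c = 0.684082, f(c) = -0.004182 < 0 → new bracket [0.684082, 0.924000]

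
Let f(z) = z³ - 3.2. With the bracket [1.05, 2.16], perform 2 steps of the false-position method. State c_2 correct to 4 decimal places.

f(1.050000) = -2.042375, f(2.160000) = 6.877696
step 1: c = 1.304150, f(c) = -0.981892 < 0 → new bracket [1.304150, 2.160000]
step 2: c = 1.411071, f(c) = -0.390388 < 0 → new bracket [1.411071, 2.160000]

1.4111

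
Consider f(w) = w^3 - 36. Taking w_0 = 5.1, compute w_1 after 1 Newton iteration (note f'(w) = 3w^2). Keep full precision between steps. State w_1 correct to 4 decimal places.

3.8614

Newton update: w ← w − f(w)/f'(w).
w_0 = 5.100000: f = 96.651000, f' = 78.030000 → w_1 = 5.100000 - (96.651000)/(78.030000) = 3.861361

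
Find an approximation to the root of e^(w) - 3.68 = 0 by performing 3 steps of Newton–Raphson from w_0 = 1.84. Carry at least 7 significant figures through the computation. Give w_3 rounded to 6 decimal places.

1.302938

f'(w) = e^(w)
w_0 = 1.840000: f = 2.616538, f' = 6.296538 → w_1 = 1.840000 - (2.616538)/(6.296538) = 1.424448
w_1 = 1.424448: f = 0.475564, f' = 4.155564 → w_2 = 1.424448 - (0.475564)/(4.155564) = 1.310008
w_2 = 1.310008: f = 0.026203, f' = 3.706203 → w_3 = 1.310008 - (0.026203)/(3.706203) = 1.302938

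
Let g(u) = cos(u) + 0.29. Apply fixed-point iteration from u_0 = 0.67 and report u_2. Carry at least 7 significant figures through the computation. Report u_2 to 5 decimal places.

0.76677

u_1 = g(0.670000) = 1.073822
u_2 = g(1.073822) = 0.766768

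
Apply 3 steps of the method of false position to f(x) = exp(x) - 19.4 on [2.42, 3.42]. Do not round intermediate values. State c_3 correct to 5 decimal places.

False-position update: c = (a·f(b) − b·f(a))/(f(b) − f(a)); replace the endpoint whose sign matches f(c).
f(2.420000) = -8.154141, f(3.420000) = 11.169415
step 1: c = 2.841979, f(c) = -2.250324 < 0 → new bracket [2.841979, 3.420000]
step 2: c = 2.938906, f(c) = -0.504832 < 0 → new bracket [2.938906, 3.420000]
step 3: c = 2.959710, f(c) = -0.107619 < 0 → new bracket [2.959710, 3.420000]

2.95971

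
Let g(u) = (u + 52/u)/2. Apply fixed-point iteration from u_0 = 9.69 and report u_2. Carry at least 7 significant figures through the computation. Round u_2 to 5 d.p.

7.21778

u_1 = g(9.690000) = 7.528179
u_2 = g(7.528179) = 7.217780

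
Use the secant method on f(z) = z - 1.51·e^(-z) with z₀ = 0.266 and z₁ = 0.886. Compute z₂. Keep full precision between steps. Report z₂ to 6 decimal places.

f(z_0) = -0.891323, f(z_1) = 0.263424
z_2 = 0.886000 - (0.263424)·(0.886000 - 0.266000)/(0.263424 - (-0.891323)) = 0.744564; f(z_2) = 0.027402

0.744564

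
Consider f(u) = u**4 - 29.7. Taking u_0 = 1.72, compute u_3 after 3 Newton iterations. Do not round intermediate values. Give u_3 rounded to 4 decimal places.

2.3388

f'(u) = 4u**3
u_0 = 1.720000: f = -20.947869, f' = 20.353792 → u_1 = 1.720000 - (-20.947869)/(20.353792) = 2.749188
u_1 = 2.749188: f = 27.423851, f' = 83.113792 → u_2 = 2.749188 - (27.423851)/(83.113792) = 2.419232
u_2 = 2.419232: f = 4.553908, f' = 56.636002 → u_3 = 2.419232 - (4.553908)/(56.636002) = 2.338825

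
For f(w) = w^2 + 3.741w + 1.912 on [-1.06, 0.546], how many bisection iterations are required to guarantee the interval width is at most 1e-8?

Initial width b − a = 0.546 − -1.06 = 1.606000.
After n steps the width is (b−a)/2^n; need (b−a)/2^n ≤ 1e-8.
So n ≥ log₂(1.606000/1e-8) = log₂(160600000.0000) ≈ 27.2589.
Hence n = 28.

28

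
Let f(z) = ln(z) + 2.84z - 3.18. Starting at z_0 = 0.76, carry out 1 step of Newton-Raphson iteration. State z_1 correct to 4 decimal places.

1.0719

f'(z) = 1/z + 2.84
z_0 = 0.760000: f = -1.296037, f' = 4.155789 → z_1 = 0.760000 - (-1.296037)/(4.155789) = 1.071863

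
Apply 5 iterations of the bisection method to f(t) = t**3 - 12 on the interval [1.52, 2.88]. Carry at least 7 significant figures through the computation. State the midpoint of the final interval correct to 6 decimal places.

f(1.520000) = -8.488192, f(2.880000) = 11.887872 (opposite signs)
step 1: m = 2.200000, f(m) = -1.352000 < 0 → root in [2.200000, 2.880000]
step 2: m = 2.540000, f(m) = 4.387064 > 0 → root in [2.200000, 2.540000]
step 3: m = 2.370000, f(m) = 1.312053 > 0 → root in [2.200000, 2.370000]
step 4: m = 2.285000, f(m) = -0.069501 < 0 → root in [2.285000, 2.370000]
step 5: m = 2.327500, f(m) = 0.608664 > 0 → root in [2.285000, 2.327500]
Midpoint of [2.285000, 2.327500] = 2.306250

2.306250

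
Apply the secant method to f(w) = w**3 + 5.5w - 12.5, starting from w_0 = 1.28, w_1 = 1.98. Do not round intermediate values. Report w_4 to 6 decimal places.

Secant update: w_(k+1) = w_k − f(w_k)·(w_k − w_(k-1))/(f(w_k) − f(w_(k-1))).
f(w_0) = -3.362848, f(w_1) = 6.152392
w_2 = 1.980000 - (6.152392)·(1.980000 - 1.280000)/(6.152392 - (-3.362848)) = 1.527392; f(w_2) = -0.536052
w_3 = 1.527392 - (-0.536052)·(1.527392 - 1.980000)/(-0.536052 - (6.152392)) = 1.563667; f(w_3) = -0.076585
w_4 = 1.563667 - (-0.076585)·(1.563667 - 1.527392)/(-0.076585 - (-0.536052)) = 1.569713; f(w_4) = 0.001193

1.569713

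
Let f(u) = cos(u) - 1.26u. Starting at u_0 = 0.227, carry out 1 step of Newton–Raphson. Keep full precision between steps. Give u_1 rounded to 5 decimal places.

Newton update: u ← u − f(u)/f'(u).
f'(u) = -sin(u) - 1.26
u_0 = 0.227000: f = 0.688326, f' = -1.485056 → u_1 = 0.227000 - (0.688326)/(-1.485056) = 0.690502

0.69050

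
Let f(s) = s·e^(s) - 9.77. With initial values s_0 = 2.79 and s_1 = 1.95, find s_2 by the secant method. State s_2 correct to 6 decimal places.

1.845763

f(s_0) = 35.654045, f(s_1) = 3.935941
s_2 = 1.950000 - (3.935941)·(1.950000 - 2.790000)/(3.935941 - (35.654045)) = 1.845763; f(s_2) = 1.919093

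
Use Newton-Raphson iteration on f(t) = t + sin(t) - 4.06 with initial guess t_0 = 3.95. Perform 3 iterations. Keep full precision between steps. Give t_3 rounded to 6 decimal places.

5.018829

f'(t) = 1 + cos(t)
t_0 = 3.950000: f = -0.833188, f' = 0.309349 → t_1 = 3.950000 - (-0.833188)/(0.309349) = 6.643361
t_1 = 6.643361: f = 2.935799, f' = 1.935835 → t_2 = 6.643361 - (2.935799)/(1.935835) = 5.126806
t_2 = 5.126806: f = 0.151455, f' = 1.402657 → t_3 = 5.126806 - (0.151455)/(1.402657) = 5.018829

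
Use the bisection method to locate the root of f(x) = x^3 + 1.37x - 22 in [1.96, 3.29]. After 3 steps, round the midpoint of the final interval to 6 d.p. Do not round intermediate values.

2.708125

f(1.960000) = -11.785264, f(3.290000) = 18.118589 (opposite signs)
step 1: m = 2.625000, f(m) = -0.315859 < 0 → root in [2.625000, 3.290000]
step 2: m = 2.957500, f(m) = 7.920454 > 0 → root in [2.625000, 2.957500]
step 3: m = 2.791250, f(m) = 3.570855 > 0 → root in [2.625000, 2.791250]
Midpoint of [2.625000, 2.791250] = 2.708125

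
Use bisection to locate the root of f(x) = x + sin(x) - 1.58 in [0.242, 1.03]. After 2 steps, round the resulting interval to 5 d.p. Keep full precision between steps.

[0.83300, 1.03000]

f(0.242000) = -1.098355, f(1.030000) = 0.307299 (opposite signs)
step 1: m = 0.636000, f(m) = -0.350018 < 0 → root in [0.636000, 1.030000]
step 2: m = 0.833000, f(m) = -0.007047 < 0 → root in [0.833000, 1.030000]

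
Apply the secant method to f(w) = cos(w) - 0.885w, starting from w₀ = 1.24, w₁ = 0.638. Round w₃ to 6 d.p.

0.793422

Secant update: w_(k+1) = w_k − f(w_k)·(w_k − w_(k-1))/(f(w_k) − f(w_(k-1))).
f(w_0) = -0.772604, f(w_1) = 0.238659
w_2 = 0.638000 - (0.238659)·(0.638000 - 1.240000)/(0.238659 - (-0.772604)) = 0.780072; f(w_2) = 0.020499
w_3 = 0.780072 - (0.020499)·(0.780072 - 0.638000)/(0.020499 - (0.238659)) = 0.793422; f(w_3) = -0.000768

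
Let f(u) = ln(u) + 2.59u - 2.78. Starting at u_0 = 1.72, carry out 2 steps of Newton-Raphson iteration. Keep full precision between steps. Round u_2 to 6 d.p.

f'(u) = 1/u + 2.59
u_0 = 1.720000: f = 2.217124, f' = 3.171395 → u_1 = 1.720000 - (2.217124)/(3.171395) = 1.020899
u_1 = 1.020899: f = -0.115186, f' = 3.569528 → u_2 = 1.020899 - (-0.115186)/(3.569528) = 1.053169

1.053169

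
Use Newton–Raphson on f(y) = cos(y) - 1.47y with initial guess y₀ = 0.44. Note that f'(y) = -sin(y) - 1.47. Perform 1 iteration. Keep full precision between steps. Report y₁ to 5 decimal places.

y_0 = 0.440000: f = 0.257952, f' = -1.895939 → y_1 = 0.440000 - (0.257952)/(-1.895939) = 0.576055

0.57605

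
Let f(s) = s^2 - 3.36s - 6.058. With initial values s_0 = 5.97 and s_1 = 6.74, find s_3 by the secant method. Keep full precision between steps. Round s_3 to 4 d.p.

4.7328

f(s_0) = 9.523700, f(s_1) = 16.723200
s_2 = 6.740000 - (16.723200)·(6.740000 - 5.970000)/(16.723200 - (9.523700)) = 4.951422; f(s_2) = 1.821805
s_3 = 4.951422 - (1.821805)·(4.951422 - 6.740000)/(1.821805 - (16.723200)) = 4.732756; f(s_3) = 0.438918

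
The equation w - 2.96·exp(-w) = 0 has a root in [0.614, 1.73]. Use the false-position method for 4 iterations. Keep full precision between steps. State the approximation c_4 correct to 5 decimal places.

f(0.614000) = -0.987898, f(1.730000) = 1.205238
step 1: c = 1.116702, f(c) = 0.147724 > 0 → new bracket [0.614000, 1.116702]
step 2: c = 1.051310, f(c) = 0.016850 > 0 → new bracket [0.614000, 1.051310]
step 3: c = 1.043976, f(c) = 0.001902 > 0 → new bracket [0.614000, 1.043976]
step 4: c = 1.043150, f(c) = 0.000214 > 0 → new bracket [0.614000, 1.043150]

1.04315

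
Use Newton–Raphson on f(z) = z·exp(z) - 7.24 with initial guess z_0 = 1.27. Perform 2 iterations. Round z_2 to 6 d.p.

Newton update: z ← z − f(z)/f'(z).
f'(z) = (z + 1)·exp(z)
z_0 = 1.270000: f = -2.717717, f' = 8.083135 → z_1 = 1.270000 - (-2.717717)/(8.083135) = 1.606221
z_1 = 1.606221: f = 0.765307, f' = 12.989247 → z_2 = 1.606221 - (0.765307)/(12.989247) = 1.547302

1.547302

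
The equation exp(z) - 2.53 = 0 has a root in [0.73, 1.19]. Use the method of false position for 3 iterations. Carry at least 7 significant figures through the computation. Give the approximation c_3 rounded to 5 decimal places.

False-position update: c = (a·f(b) − b·f(a))/(f(b) − f(a)); replace the endpoint whose sign matches f(c).
f(0.730000) = -0.454919, f(1.190000) = 0.757081
step 1: c = 0.902659, f(c) = -0.063848 < 0 → new bracket [0.902659, 1.190000]
step 2: c = 0.925007, f(c) = -0.008114 < 0 → new bracket [0.925007, 1.190000]
step 3: c = 0.927817, f(c) = -0.001018 < 0 → new bracket [0.927817, 1.190000]

0.92782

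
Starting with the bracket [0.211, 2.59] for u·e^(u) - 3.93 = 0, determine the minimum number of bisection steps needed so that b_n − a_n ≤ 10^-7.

25

Initial width b − a = 2.59 − 0.211 = 2.379000.
After n steps the width is (b−a)/2^n; need (b−a)/2^n ≤ 10^-7.
So n ≥ log₂(2.379000/10^-7) = log₂(23790000.0000) ≈ 24.5039.
Hence n = 25.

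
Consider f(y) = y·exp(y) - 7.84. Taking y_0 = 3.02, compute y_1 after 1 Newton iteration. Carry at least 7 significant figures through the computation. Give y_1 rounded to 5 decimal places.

f'(y) = (y + 1)·exp(y)
y_0 = 3.020000: f = 54.043701, f' = 82.374993 → y_1 = 3.020000 - (54.043701)/(82.374993) = 2.363931

2.36393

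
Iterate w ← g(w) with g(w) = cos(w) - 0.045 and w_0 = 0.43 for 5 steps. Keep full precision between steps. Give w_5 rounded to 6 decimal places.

w_1 = g(0.430000) = 0.863966
w_2 = g(0.863966) = 0.604427
w_3 = g(0.604427) = 0.777828
w_4 = g(0.777828) = 0.667439
w_5 = g(0.667439) = 0.740409

0.740409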